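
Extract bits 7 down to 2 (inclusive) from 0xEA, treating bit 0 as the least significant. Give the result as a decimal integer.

58

v = 00011101010
Shift right by 2: 000111010
Mask low 6 bits: 111010 = 58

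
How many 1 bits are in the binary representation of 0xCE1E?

9

0xCE1E = 1100111000011110
Count the 1s: 1 + 1 + 1 + 1 + 1 + 1 + 1 + 1 + 1 = 9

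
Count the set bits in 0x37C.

7

0x37C = 1101111100
Count the 1s: 1 + 1 + 1 + 1 + 1 + 1 + 1 = 7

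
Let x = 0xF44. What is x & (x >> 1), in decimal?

x = 111101000100 = 3908
x>>1 = 011110100010
AND  = 011100000000 = 1792
(x & (x >> 1) has a 1 wherever x has two consecutive 1 bits.)

1792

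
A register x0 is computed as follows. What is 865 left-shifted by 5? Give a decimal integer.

865 = 000001101100001
shift left by 5 → 110110000100000 = 27680
(equivalently, 865 × 2^5 = 865 × 32)

27680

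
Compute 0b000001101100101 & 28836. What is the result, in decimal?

a = 000001101100101
28836 = 111000010100100
AND → 000000000100100 = 36

36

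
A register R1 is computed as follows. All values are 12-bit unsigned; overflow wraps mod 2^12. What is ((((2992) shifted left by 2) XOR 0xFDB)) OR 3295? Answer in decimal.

3551

2992 = 101110110000
→ shifted left by 2 (mod 2^12) → 111011000000 = 3776
0xFDB = 111111011011
→ XOR → 000100011011 = 283
3295 = 110011011111
→ OR → 110111011111 = 3551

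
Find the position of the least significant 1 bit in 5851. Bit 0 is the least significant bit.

0

5851 = 1011011011011
Trailing zeros: 0, so the lowest set bit is bit 0 (value 1).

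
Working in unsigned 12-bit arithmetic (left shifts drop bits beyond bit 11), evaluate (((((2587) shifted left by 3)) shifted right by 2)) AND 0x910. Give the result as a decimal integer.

16

2587 = 101000011011
→ shifted left by 3 (mod 2^12) → 000011011000 = 216
→ shifted right by 2 → 000000110110 = 54
0x910 = 100100010000
→ AND → 000000010000 = 16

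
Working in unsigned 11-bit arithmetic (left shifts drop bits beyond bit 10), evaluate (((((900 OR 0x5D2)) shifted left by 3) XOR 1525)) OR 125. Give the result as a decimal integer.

893

900 = 01110000100
0x5D2 = 10111010010
→ OR → 11111010110 = 2006
→ shifted left by 3 (mod 2^11) → 11010110000 = 1712
1525 = 10111110101
→ XOR → 01101000101 = 837
125 = 00001111101
→ OR → 01101111101 = 893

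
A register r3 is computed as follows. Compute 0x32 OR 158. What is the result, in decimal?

190

0x32 = 00110010
158 = 10011110
 OR → 10111110 = 190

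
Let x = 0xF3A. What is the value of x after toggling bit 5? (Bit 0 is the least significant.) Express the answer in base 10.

3866

x = 000111100111010
bit 5 is currently 1; toggle it via x ^ (1 << 5) = x ^ 32
→ 000111100011010 = 3866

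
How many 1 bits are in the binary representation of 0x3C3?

0x3C3 = 1111000011
Count the 1s: 1 + 1 + 1 + 1 + 1 + 1 = 6

6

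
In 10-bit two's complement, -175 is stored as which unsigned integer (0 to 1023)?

175 in 10 bits: 0010101111
Invert: 1101010000
Add 1:  1101010001 = 849
(Check: 2^10 - 175 = 1024 - 175 = 849.)

849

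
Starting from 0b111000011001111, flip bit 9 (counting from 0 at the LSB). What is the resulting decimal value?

x = 111000011001111
bit 9 is currently 0; toggle it via x ^ (1 << 9) = x ^ 512
→ 111001011001111 = 29391

29391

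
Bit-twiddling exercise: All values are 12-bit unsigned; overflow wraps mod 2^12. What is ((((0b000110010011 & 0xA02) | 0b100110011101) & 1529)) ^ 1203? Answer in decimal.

0b000110010011 = 000110010011
0xA02 = 101000000010
→ & → 000000000010 = 2
0b100110011101 = 100110011101
→ | → 100110011111 = 2463
1529 = 010111111001
→ & → 000110011001 = 409
1203 = 010010110011
→ ^ → 010100101010 = 1322

1322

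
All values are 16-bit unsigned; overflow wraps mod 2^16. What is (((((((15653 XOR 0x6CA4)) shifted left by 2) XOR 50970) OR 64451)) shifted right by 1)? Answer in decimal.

32239

15653 = 0011110100100101
0x6CA4 = 0110110010100100
→ XOR → 0101000110000001 = 20865
→ shifted left by 2 (mod 2^16) → 0100011000000100 = 17924
50970 = 1100011100011010
→ XOR → 1000000100011110 = 33054
64451 = 1111101111000011
→ OR → 1111101111011111 = 64479
→ shifted right by 1 → 0111110111101111 = 32239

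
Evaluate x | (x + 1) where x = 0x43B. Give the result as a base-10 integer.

x = 10000111011 = 1083
x + 1 = 10000111100
OR    = 10000111111 = 1087
(x | (x + 1) sets the lowest cleared bit.)

1087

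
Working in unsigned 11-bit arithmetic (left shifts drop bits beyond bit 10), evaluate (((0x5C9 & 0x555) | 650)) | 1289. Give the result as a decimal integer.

1995

0x5C9 = 10111001001
0x555 = 10101010101
→ & → 10101000001 = 1345
650 = 01010001010
→ | → 11111001011 = 1995
1289 = 10100001001
→ | → 11111001011 = 1995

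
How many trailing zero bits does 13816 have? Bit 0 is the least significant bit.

13816 = 11010111111000
Trailing zeros: 3, so the lowest set bit is bit 3 (value 8).

3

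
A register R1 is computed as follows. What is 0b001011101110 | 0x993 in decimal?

a = 001011101110
0x993 = 100110010011
 OR → 101111111111 = 3071

3071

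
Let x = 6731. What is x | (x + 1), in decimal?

6735

x = 1101001001011 = 6731
x + 1 = 1101001001100
OR    = 1101001001111 = 6735
(x | (x + 1) sets the lowest cleared bit.)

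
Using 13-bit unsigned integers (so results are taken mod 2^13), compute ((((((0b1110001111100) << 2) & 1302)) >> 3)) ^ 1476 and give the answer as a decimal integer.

1510

0b1110001111100 = 1110001111100
→ << 2 (mod 2^13) → 1000111110000 = 4592
1302 = 0010100010110
→ & → 0000100010000 = 272
→ >> 3 → 0000000100010 = 34
1476 = 0010111000100
→ ^ → 0010111100110 = 1510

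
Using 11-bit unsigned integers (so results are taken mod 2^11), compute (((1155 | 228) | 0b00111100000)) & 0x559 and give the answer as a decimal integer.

1345

1155 = 10010000011
228 = 00011100100
→ | → 10011100111 = 1255
0b00111100000 = 00111100000
→ | → 10111100111 = 1511
0x559 = 10101011001
→ & → 10101000001 = 1345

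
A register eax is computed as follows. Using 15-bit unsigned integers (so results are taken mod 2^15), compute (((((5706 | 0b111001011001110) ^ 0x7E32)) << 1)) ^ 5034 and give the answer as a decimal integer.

594

5706 = 001011001001010
0b111001011001110 = 111001011001110
→ | → 111011011001110 = 30414
0x7E32 = 111111000110010
→ ^ → 000100011111100 = 2300
→ << 1 (mod 2^15) → 001000111111000 = 4600
5034 = 001001110101010
→ ^ → 000001001010010 = 594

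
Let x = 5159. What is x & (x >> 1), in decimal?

x = 1010000100111 = 5159
x>>1 = 0101000010011
AND  = 0000000000011 = 3
(x & (x >> 1) has a 1 wherever x has two consecutive 1 bits.)

3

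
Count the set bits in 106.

106 = 1101010
Count the 1s: 1 + 1 + 1 + 1 = 4

4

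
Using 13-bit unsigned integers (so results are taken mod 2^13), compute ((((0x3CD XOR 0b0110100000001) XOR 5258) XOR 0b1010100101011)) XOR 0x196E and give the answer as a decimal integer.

5635

0x3CD = 0001111001101
0b0110100000001 = 0110100000001
→ XOR → 0111011001100 = 3788
5258 = 1010010001010
→ XOR → 1101001000110 = 6726
0b1010100101011 = 1010100101011
→ XOR → 0111101101101 = 3949
0x196E = 1100101101110
→ XOR → 1011000000011 = 5635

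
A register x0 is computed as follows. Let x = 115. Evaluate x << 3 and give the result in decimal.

920

115 = 0001110011
shift left by 3 → 1110011000 = 920
(equivalently, 115 × 2^3 = 115 × 8)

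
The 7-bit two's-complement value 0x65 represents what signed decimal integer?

pattern = 1100101 (MSB is 1 ⇒ negative)
Invert: 0011010, add 1 → 0011011 = 27, so the value is -27.
(Equivalently: 101 - 2^7 = 101 - 128 = -27.)

-27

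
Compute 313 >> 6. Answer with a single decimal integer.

4

313 = 100111001
shift right by 6 → 000000100 = 4
(equivalently, floor(313 / 64))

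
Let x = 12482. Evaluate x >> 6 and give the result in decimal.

12482 = 11000011000010
shift right by 6 → 00000011000011 = 195
(equivalently, floor(12482 / 64))

195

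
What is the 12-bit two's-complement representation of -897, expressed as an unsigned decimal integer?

897 in 12 bits: 001110000001
Invert: 110001111110
Add 1:  110001111111 = 3199
(Check: 2^12 - 897 = 4096 - 897 = 3199.)

3199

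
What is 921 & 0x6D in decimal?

921 = 1110011001
0x6D = 0001101101
AND → 0000001001 = 9

9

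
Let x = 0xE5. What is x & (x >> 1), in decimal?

x = 11100101 = 229
x>>1 = 01110010
AND  = 01100000 = 96
(x & (x >> 1) has a 1 wherever x has two consecutive 1 bits.)

96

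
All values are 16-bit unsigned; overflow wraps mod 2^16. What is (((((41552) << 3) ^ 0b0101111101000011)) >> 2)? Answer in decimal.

4976

41552 = 1010001001010000
→ << 3 (mod 2^16) → 0001001010000000 = 4736
0b0101111101000011 = 0101111101000011
→ ^ → 0100110111000011 = 19907
→ >> 2 → 0001001101110000 = 4976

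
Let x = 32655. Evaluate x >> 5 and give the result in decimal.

1020

32655 = 111111110001111
shift right by 5 → 000001111111100 = 1020
(equivalently, floor(32655 / 32))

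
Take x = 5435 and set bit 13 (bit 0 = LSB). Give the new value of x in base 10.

13627

x = 01010100111011
bit 13 is currently 0; set it via x | (1 << 13) = x | 8192
→ 11010100111011 = 13627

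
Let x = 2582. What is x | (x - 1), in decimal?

2583

x = 101000010110 = 2582
x - 1 = 101000010101
OR    = 101000010111 = 2583
(x | (x - 1) sets all bits below the lowest set bit.)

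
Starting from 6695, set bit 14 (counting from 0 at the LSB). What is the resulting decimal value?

x = 001101000100111
bit 14 is currently 0; set it via x | (1 << 14) = x | 16384
→ 101101000100111 = 23079

23079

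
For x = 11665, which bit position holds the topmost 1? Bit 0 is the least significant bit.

11665 = 10110110010001
The topmost 1 is at position 13 (since 2^13 = 8192 ≤ 11665 < 16384).

13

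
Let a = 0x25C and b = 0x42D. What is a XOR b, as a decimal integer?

1649

0x25C = 01001011100
0x42D = 10000101101
XOR → 11001110001 = 1649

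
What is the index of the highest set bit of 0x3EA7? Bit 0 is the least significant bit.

0x3EA7 = 11111010100111
The topmost 1 is at position 13 (since 2^13 = 8192 ≤ 16039 < 16384).

13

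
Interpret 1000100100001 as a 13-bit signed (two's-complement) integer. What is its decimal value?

-3807

pattern = 1000100100001 (MSB is 1 ⇒ negative)
Invert: 0111011011110, add 1 → 0111011011111 = 3807, so the value is -3807.
(Equivalently: 4385 - 2^13 = 4385 - 8192 = -3807.)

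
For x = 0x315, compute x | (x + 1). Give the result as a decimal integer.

x = 1100010101 = 789
x + 1 = 1100010110
OR    = 1100010111 = 791
(x | (x + 1) sets the lowest cleared bit.)

791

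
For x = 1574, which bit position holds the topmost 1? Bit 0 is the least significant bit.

1574 = 11000100110
The topmost 1 is at position 10 (since 2^10 = 1024 ≤ 1574 < 2048).

10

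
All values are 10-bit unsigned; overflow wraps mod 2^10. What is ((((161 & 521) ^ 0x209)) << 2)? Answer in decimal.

161 = 0010100001
521 = 1000001001
→ & → 0000000001 = 1
0x209 = 1000001001
→ ^ → 1000001000 = 520
→ << 2 (mod 2^10) → 0000100000 = 32

32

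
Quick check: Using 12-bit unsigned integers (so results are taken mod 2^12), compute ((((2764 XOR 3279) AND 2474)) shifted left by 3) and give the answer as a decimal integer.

16

2764 = 101011001100
3279 = 110011001111
→ XOR → 011000000011 = 1539
2474 = 100110101010
→ AND → 000000000010 = 2
→ shifted left by 3 (mod 2^12) → 000000010000 = 16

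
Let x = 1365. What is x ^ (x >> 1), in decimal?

x = 10101010101 = 1365
x>>1 = 01010101010
XOR  = 11111111111 = 2047
(x ^ (x >> 1) gives the standard binary-reflected Gray code of x.)

2047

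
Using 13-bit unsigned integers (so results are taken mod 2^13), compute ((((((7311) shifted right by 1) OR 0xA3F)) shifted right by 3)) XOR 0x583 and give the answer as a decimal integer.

1100

7311 = 1110010001111
→ shifted right by 1 → 0111001000111 = 3655
0xA3F = 0101000111111
→ OR → 0111001111111 = 3711
→ shifted right by 3 → 0000111001111 = 463
0x583 = 0010110000011
→ XOR → 0010001001100 = 1100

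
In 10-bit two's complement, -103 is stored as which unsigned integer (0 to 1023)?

921

103 in 10 bits: 0001100111
Invert: 1110011000
Add 1:  1110011001 = 921
(Check: 2^10 - 103 = 1024 - 103 = 921.)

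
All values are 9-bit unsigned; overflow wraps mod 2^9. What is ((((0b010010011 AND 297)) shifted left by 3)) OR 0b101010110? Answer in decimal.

0b010010011 = 010010011
297 = 100101001
→ AND → 000000001 = 1
→ shifted left by 3 (mod 2^9) → 000001000 = 8
0b101010110 = 101010110
→ OR → 101011110 = 350

350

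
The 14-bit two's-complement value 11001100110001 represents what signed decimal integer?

-3279

pattern = 11001100110001 (MSB is 1 ⇒ negative)
Invert: 00110011001110, add 1 → 00110011001111 = 3279, so the value is -3279.
(Equivalently: 13105 - 2^14 = 13105 - 16384 = -3279.)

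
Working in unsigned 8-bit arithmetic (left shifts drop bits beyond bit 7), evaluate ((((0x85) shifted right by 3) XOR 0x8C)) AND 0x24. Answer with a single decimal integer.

0x85 = 10000101
→ shifted right by 3 → 00010000 = 16
0x8C = 10001100
→ XOR → 10011100 = 156
0x24 = 00100100
→ AND → 00000100 = 4

4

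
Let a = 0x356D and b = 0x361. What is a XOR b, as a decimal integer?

0x356D = 11010101101101
0x361 = 00001101100001
XOR → 11011000001100 = 13836

13836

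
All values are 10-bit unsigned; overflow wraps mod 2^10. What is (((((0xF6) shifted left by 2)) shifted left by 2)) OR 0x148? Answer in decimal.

872

0xF6 = 0011110110
→ shifted left by 2 (mod 2^10) → 1111011000 = 984
→ shifted left by 2 (mod 2^10) → 1101100000 = 864
0x148 = 0101001000
→ OR → 1101101000 = 872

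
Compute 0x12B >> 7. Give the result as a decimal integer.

2

0x12B = 100101011
shift right by 7 → 000000010 = 2
(equivalently, floor(299 / 128))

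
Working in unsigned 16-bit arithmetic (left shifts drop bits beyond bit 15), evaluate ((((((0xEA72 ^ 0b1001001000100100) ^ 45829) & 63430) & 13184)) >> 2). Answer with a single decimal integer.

0xEA72 = 1110101001110010
0b1001001000100100 = 1001001000100100
→ ^ → 0111100001010110 = 30806
45829 = 1011001100000101
→ ^ → 1100101101010011 = 52051
63430 = 1111011111000110
→ & → 1100001101000010 = 49986
13184 = 0011001110000000
→ & → 0000001100000000 = 768
→ >> 2 → 0000000011000000 = 192

192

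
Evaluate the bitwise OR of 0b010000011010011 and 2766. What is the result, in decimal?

a = 10000011010011
2766 = 00101011001110
 OR → 10101011011111 = 10975

10975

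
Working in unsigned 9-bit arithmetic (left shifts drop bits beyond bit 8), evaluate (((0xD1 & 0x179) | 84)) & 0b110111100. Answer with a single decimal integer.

20

0xD1 = 011010001
0x179 = 101111001
→ & → 001010001 = 81
84 = 001010100
→ | → 001010101 = 85
0b110111100 = 110111100
→ & → 000010100 = 20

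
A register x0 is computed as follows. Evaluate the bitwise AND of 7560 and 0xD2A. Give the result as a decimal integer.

7560 = 1110110001000
0xD2A = 0110100101010
AND → 0110100001000 = 3336

3336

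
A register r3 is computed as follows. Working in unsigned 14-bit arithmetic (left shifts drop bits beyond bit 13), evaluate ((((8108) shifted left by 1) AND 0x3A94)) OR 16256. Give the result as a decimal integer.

8108 = 01111110101100
→ shifted left by 1 (mod 2^14) → 11111101011000 = 16216
0x3A94 = 11101010010100
→ AND → 11101000010000 = 14864
16256 = 11111110000000
→ OR → 11111110010000 = 16272

16272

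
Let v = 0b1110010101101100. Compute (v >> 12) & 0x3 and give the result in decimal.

2

v = 1110010101101100
Shift right by 12: 1110
Mask low 2 bits: 10 = 2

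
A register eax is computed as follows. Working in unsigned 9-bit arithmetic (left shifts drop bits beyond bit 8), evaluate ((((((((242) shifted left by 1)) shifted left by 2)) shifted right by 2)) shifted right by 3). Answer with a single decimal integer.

242 = 011110010
→ shifted left by 1 (mod 2^9) → 111100100 = 484
→ shifted left by 2 (mod 2^9) → 110010000 = 400
→ shifted right by 2 → 001100100 = 100
→ shifted right by 3 → 000001100 = 12

12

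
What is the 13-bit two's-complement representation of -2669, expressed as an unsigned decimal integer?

2669 in 13 bits: 0101001101101
Invert: 1010110010010
Add 1:  1010110010011 = 5523
(Check: 2^13 - 2669 = 8192 - 2669 = 5523.)

5523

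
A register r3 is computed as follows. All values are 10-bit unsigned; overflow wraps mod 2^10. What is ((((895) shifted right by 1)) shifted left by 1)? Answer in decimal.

894

895 = 1101111111
→ shifted right by 1 → 0110111111 = 447
→ shifted left by 1 (mod 2^10) → 1101111110 = 894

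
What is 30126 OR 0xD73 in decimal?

30126 = 111010110101110
0xD73 = 000110101110011
 OR → 111110111111111 = 32255

32255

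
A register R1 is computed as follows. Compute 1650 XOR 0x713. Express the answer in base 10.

353

1650 = 11001110010
0x713 = 11100010011
XOR → 00101100001 = 353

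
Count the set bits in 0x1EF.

8

0x1EF = 111101111
Count the 1s: 1 + 1 + 1 + 1 + 1 + 1 + 1 + 1 = 8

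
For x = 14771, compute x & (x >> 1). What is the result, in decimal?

6289

x = 11100110110011 = 14771
x>>1 = 01110011011001
AND  = 01100010010001 = 6289
(x & (x >> 1) has a 1 wherever x has two consecutive 1 bits.)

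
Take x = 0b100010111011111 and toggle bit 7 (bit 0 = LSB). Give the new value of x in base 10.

x = 100010111011111
bit 7 is currently 1; toggle it via x ^ (1 << 7) = x ^ 128
→ 100010101011111 = 17759

17759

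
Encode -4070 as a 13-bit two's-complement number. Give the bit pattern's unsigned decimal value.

4070 in 13 bits: 0111111100110
Invert: 1000000011001
Add 1:  1000000011010 = 4122
(Check: 2^13 - 4070 = 8192 - 4070 = 4122.)

4122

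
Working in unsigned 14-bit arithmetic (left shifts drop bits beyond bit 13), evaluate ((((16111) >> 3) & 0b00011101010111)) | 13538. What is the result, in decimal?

16111 = 11111011101111
→ >> 3 → 00011111011101 = 2013
0b00011101010111 = 00011101010111
→ & → 00011101010101 = 1877
13538 = 11010011100010
→ | → 11011111110111 = 14327

14327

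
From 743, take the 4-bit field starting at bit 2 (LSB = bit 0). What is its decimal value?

v = 1011100111
Shift right by 2: 10111001
Mask low 4 bits: 1001 = 9

9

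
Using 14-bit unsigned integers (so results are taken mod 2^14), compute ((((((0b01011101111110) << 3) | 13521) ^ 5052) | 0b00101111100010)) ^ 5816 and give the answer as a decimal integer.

14679

0b01011101111110 = 01011101111110
→ << 3 (mod 2^14) → 11101111110000 = 15344
13521 = 11010011010001
→ | → 11111111110001 = 16369
5052 = 01001110111100
→ ^ → 10110001001101 = 11341
0b00101111100010 = 00101111100010
→ | → 10111111101111 = 12271
5816 = 01011010111000
→ ^ → 11100101010111 = 14679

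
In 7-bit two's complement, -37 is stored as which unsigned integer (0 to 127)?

91

37 in 7 bits: 0100101
Invert: 1011010
Add 1:  1011011 = 91
(Check: 2^7 - 37 = 128 - 37 = 91.)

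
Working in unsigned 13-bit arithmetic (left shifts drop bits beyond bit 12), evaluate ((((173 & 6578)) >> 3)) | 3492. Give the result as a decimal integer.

3508

173 = 0000010101101
6578 = 1100110110010
→ & → 0000010100000 = 160
→ >> 3 → 0000000010100 = 20
3492 = 0110110100100
→ | → 0110110110100 = 3508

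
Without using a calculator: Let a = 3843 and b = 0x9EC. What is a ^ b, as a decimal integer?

3843 = 111100000011
0x9EC = 100111101100
XOR → 011011101111 = 1775

1775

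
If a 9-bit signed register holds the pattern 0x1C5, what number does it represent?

-59

pattern = 111000101 (MSB is 1 ⇒ negative)
Invert: 000111010, add 1 → 000111011 = 59, so the value is -59.
(Equivalently: 453 - 2^9 = 453 - 512 = -59.)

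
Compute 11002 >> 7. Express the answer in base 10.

11002 = 10101011111010
shift right by 7 → 00000001010101 = 85
(equivalently, floor(11002 / 128))

85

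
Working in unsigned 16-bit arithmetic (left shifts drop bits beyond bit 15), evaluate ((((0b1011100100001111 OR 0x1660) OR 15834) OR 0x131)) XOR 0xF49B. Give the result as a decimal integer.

0b1011100100001111 = 1011100100001111
0x1660 = 0001011001100000
→ OR → 1011111101101111 = 49007
15834 = 0011110111011010
→ OR → 1011111111111111 = 49151
0x131 = 0000000100110001
→ OR → 1011111111111111 = 49151
0xF49B = 1111010010011011
→ XOR → 0100101101100100 = 19300

19300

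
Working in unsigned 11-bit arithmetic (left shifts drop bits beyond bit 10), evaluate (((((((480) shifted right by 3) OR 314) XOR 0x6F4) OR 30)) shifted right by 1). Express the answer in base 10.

480 = 00111100000
→ shifted right by 3 → 00000111100 = 60
314 = 00100111010
→ OR → 00100111110 = 318
0x6F4 = 11011110100
→ XOR → 11111001010 = 1994
30 = 00000011110
→ OR → 11111011110 = 2014
→ shifted right by 1 → 01111101111 = 1007

1007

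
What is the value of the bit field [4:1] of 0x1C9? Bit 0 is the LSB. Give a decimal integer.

4

v = 111001001
Shift right by 1: 11100100
Mask low 4 bits: 0100 = 4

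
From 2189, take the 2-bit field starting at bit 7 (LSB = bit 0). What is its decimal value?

1

v = 100010001101
Shift right by 7: 10001
Mask low 2 bits: 01 = 1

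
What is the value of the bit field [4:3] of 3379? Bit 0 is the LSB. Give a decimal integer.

2

v = 110100110011
Shift right by 3: 110100110
Mask low 2 bits: 10 = 2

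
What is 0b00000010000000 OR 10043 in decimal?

a = 00000010000000
10043 = 10011100111011
 OR → 10011110111011 = 10171

10171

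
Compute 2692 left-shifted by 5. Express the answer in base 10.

86144

2692 = 00000101010000100
shift left by 5 → 10101000010000000 = 86144
(equivalently, 2692 × 2^5 = 2692 × 32)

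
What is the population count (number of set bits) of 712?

712 = 1011001000
Count the 1s: 1 + 1 + 1 + 1 = 4

4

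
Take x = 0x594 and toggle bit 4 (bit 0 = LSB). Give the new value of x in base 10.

1412

x = 10110010100
bit 4 is currently 1; toggle it via x ^ (1 << 4) = x ^ 16
→ 10110000100 = 1412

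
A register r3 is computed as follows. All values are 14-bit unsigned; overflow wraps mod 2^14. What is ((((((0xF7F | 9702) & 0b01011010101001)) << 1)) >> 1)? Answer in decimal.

1705

0xF7F = 00111101111111
9702 = 10010111100110
→ | → 10111111111111 = 12287
0b01011010101001 = 01011010101001
→ & → 00011010101001 = 1705
→ << 1 (mod 2^14) → 00110101010010 = 3410
→ >> 1 → 00011010101001 = 1705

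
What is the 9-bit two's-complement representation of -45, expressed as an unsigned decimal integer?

45 in 9 bits: 000101101
Invert: 111010010
Add 1:  111010011 = 467
(Check: 2^9 - 45 = 512 - 45 = 467.)

467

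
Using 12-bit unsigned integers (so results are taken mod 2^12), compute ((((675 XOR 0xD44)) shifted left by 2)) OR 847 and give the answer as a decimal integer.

4063

675 = 001010100011
0xD44 = 110101000100
→ XOR → 111111100111 = 4071
→ shifted left by 2 (mod 2^12) → 111110011100 = 3996
847 = 001101001111
→ OR → 111111011111 = 4063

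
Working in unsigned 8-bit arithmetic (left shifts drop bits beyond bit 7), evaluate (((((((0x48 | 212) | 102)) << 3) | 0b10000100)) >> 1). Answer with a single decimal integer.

122

0x48 = 01001000
212 = 11010100
→ | → 11011100 = 220
102 = 01100110
→ | → 11111110 = 254
→ << 3 (mod 2^8) → 11110000 = 240
0b10000100 = 10000100
→ | → 11110100 = 244
→ >> 1 → 01111010 = 122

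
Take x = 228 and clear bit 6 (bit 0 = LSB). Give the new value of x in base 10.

x = 11100100
bit 6 is currently 1; clear it via x & ~(1 << 6) = x & ~64
→ 10100100 = 164

164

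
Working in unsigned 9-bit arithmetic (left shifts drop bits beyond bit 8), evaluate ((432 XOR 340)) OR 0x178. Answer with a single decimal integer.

432 = 110110000
340 = 101010100
→ XOR → 011100100 = 228
0x178 = 101111000
→ OR → 111111100 = 508

508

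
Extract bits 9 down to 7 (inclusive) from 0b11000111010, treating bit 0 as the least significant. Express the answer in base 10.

v = 11000111010
Shift right by 7: 1100
Mask low 3 bits: 100 = 4

4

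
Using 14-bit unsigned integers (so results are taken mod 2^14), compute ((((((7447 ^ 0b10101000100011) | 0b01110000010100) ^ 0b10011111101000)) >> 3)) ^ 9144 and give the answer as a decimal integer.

7447 = 01110100010111
0b10101000100011 = 10101000100011
→ ^ → 11011100110100 = 14132
0b01110000010100 = 01110000010100
→ | → 11111100110100 = 16180
0b10011111101000 = 10011111101000
→ ^ → 01100011011100 = 6364
→ >> 3 → 00001100011011 = 795
9144 = 10001110111000
→ ^ → 10000010100011 = 8355

8355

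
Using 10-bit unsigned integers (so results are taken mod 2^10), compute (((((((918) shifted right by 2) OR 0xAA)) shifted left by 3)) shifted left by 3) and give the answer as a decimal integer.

960

918 = 1110010110
→ shifted right by 2 → 0011100101 = 229
0xAA = 0010101010
→ OR → 0011101111 = 239
→ shifted left by 3 (mod 2^10) → 1101111000 = 888
→ shifted left by 3 (mod 2^10) → 1111000000 = 960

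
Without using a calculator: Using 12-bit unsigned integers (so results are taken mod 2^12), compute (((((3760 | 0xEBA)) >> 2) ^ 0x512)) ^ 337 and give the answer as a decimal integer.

2029

3760 = 111010110000
0xEBA = 111010111010
→ | → 111010111010 = 3770
→ >> 2 → 001110101110 = 942
0x512 = 010100010010
→ ^ → 011010111100 = 1724
337 = 000101010001
→ ^ → 011111101101 = 2029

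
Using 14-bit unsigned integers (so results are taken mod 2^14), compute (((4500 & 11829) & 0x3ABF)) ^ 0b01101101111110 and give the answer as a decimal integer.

7018

4500 = 01000110010100
11829 = 10111000110101
→ & → 00000000010100 = 20
0x3ABF = 11101010111111
→ & → 00000000010100 = 20
0b01101101111110 = 01101101111110
→ ^ → 01101101101010 = 7018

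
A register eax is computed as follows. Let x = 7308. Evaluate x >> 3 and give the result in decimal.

7308 = 1110010001100
shift right by 3 → 0001110010001 = 913
(equivalently, floor(7308 / 8))

913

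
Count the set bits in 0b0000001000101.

n = 1000101
Count the 1s: 1 + 1 + 1 = 3

3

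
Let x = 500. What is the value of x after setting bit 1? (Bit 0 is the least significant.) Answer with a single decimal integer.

x = 111110100
bit 1 is currently 0; set it via x | (1 << 1) = x | 2
→ 111110110 = 502

502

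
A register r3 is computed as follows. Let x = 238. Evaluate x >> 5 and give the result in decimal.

7

238 = 11101110
shift right by 5 → 00000111 = 7
(equivalently, floor(238 / 32))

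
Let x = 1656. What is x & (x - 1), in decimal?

1648

x = 11001111000 = 1656
x - 1 = 11001110111
AND   = 11001110000 = 1648
(x & (x - 1) clears the lowest set bit of x.)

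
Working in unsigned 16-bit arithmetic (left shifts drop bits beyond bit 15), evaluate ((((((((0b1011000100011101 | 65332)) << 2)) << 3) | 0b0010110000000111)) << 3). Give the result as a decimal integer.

32056

0b1011000100011101 = 1011000100011101
65332 = 1111111100110100
→ | → 1111111100111101 = 65341
→ << 2 (mod 2^16) → 1111110011110100 = 64756
→ << 3 (mod 2^16) → 1110011110100000 = 59296
0b0010110000000111 = 0010110000000111
→ | → 1110111110100111 = 61351
→ << 3 (mod 2^16) → 0111110100111000 = 32056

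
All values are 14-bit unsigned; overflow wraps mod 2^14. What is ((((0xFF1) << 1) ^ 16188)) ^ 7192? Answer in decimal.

15558

0xFF1 = 00111111110001
→ << 1 (mod 2^14) → 01111111100010 = 8162
16188 = 11111100111100
→ ^ → 10000011011110 = 8414
7192 = 01110000011000
→ ^ → 11110011000110 = 15558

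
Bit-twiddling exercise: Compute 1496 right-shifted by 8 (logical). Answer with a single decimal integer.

5

1496 = 10111011000
shift right by 8 → 00000000101 = 5
(equivalently, floor(1496 / 256))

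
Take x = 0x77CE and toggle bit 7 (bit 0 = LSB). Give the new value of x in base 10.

x = 0111011111001110
bit 7 is currently 1; toggle it via x ^ (1 << 7) = x ^ 128
→ 0111011101001110 = 30542

30542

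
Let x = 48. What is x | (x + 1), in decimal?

x = 110000 = 48
x + 1 = 110001
OR    = 110001 = 49
(x | (x + 1) sets the lowest cleared bit.)

49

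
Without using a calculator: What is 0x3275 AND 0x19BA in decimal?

4144

0x3275 = 11001001110101
0x19BA = 01100110111010
AND → 01000000110000 = 4144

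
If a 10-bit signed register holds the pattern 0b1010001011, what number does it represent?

-373

pattern = 1010001011 (MSB is 1 ⇒ negative)
Invert: 0101110100, add 1 → 0101110101 = 373, so the value is -373.
(Equivalently: 651 - 2^10 = 651 - 1024 = -373.)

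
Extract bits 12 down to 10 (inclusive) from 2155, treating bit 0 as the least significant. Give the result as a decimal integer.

2

v = 0100001101011
Shift right by 10: 010
Mask low 3 bits: 010 = 2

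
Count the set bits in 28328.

28328 = 110111010101000
Count the 1s: 1 + 1 + 1 + 1 + 1 + 1 + 1 + 1 = 8

8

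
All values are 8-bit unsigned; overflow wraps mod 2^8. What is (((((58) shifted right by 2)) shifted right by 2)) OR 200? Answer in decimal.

203

58 = 00111010
→ shifted right by 2 → 00001110 = 14
→ shifted right by 2 → 00000011 = 3
200 = 11001000
→ OR → 11001011 = 203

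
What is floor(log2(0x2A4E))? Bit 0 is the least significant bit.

0x2A4E = 10101001001110
The topmost 1 is at position 13 (since 2^13 = 8192 ≤ 10830 < 16384).

13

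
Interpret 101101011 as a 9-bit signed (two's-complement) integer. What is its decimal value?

-149

pattern = 101101011 (MSB is 1 ⇒ negative)
Invert: 010010100, add 1 → 010010101 = 149, so the value is -149.
(Equivalently: 363 - 2^9 = 363 - 512 = -149.)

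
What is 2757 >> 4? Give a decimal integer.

172

2757 = 101011000101
shift right by 4 → 000010101100 = 172
(equivalently, floor(2757 / 16))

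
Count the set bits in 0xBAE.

8

0xBAE = 101110101110
Count the 1s: 1 + 1 + 1 + 1 + 1 + 1 + 1 + 1 = 8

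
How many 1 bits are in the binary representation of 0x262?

4

0x262 = 1001100010
Count the 1s: 1 + 1 + 1 + 1 = 4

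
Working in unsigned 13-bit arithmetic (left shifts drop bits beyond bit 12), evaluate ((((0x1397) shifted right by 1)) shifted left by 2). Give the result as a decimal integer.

0x1397 = 1001110010111
→ shifted right by 1 → 0100111001011 = 2507
→ shifted left by 2 (mod 2^13) → 0011100101100 = 1836

1836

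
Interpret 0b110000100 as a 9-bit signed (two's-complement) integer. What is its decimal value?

-124

pattern = 110000100 (MSB is 1 ⇒ negative)
Invert: 001111011, add 1 → 001111100 = 124, so the value is -124.
(Equivalently: 388 - 2^9 = 388 - 512 = -124.)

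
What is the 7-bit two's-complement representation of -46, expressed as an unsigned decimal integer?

82

46 in 7 bits: 0101110
Invert: 1010001
Add 1:  1010010 = 82
(Check: 2^7 - 46 = 128 - 46 = 82.)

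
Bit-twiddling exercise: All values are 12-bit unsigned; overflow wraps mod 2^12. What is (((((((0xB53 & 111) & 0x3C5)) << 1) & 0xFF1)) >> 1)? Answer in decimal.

0xB53 = 101101010011
111 = 000001101111
→ & → 000001000011 = 67
0x3C5 = 001111000101
→ & → 000001000001 = 65
→ << 1 (mod 2^12) → 000010000010 = 130
0xFF1 = 111111110001
→ & → 000010000000 = 128
→ >> 1 → 000001000000 = 64

64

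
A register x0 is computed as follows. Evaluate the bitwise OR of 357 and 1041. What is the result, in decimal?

357 = 00101100101
1041 = 10000010001
 OR → 10101110101 = 1397

1397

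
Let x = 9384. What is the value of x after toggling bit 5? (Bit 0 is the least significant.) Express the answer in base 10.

x = 010010010101000
bit 5 is currently 1; toggle it via x ^ (1 << 5) = x ^ 32
→ 010010010001000 = 9352

9352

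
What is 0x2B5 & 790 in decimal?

0x2B5 = 1010110101
790 = 1100010110
AND → 1000010100 = 532

532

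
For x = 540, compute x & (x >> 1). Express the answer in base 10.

12

x = 1000011100 = 540
x>>1 = 0100001110
AND  = 0000001100 = 12
(x & (x >> 1) has a 1 wherever x has two consecutive 1 bits.)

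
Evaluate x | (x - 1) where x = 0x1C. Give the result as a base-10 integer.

x = 11100 = 28
x - 1 = 11011
OR    = 11111 = 31
(x | (x - 1) sets all bits below the lowest set bit.)

31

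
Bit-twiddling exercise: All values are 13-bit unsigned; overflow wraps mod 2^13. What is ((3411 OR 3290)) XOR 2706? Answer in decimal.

3411 = 0110101010011
3290 = 0110011011010
→ OR → 0110111011011 = 3547
2706 = 0101010010010
→ XOR → 0011101001001 = 1865

1865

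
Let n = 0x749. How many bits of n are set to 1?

6

0x749 = 11101001001
Count the 1s: 1 + 1 + 1 + 1 + 1 + 1 = 6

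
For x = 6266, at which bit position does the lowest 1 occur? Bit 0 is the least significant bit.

1

6266 = 1100001111010
Trailing zeros: 1, so the lowest set bit is bit 1 (value 2).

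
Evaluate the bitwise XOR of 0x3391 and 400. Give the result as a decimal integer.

0x3391 = 11001110010001
400 = 00000110010000
XOR → 11001000000001 = 12801

12801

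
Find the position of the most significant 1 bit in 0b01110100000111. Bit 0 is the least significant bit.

12

0b01110100000111 = 1110100000111
The topmost 1 is at position 12 (since 2^12 = 4096 ≤ 7431 < 8192).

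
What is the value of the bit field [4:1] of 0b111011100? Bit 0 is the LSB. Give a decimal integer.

v = 111011100
Shift right by 1: 11101110
Mask low 4 bits: 1110 = 14

14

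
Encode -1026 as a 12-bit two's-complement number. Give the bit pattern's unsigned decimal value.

3070

1026 in 12 bits: 010000000010
Invert: 101111111101
Add 1:  101111111110 = 3070
(Check: 2^12 - 1026 = 4096 - 1026 = 3070.)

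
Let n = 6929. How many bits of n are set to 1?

6929 = 1101100010001
Count the 1s: 1 + 1 + 1 + 1 + 1 + 1 = 6

6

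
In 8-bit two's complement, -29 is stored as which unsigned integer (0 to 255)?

227

29 in 8 bits: 00011101
Invert: 11100010
Add 1:  11100011 = 227
(Check: 2^8 - 29 = 256 - 29 = 227.)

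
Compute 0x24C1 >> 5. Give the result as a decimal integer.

0x24C1 = 10010011000001
shift right by 5 → 00000100100110 = 294
(equivalently, floor(9409 / 32))

294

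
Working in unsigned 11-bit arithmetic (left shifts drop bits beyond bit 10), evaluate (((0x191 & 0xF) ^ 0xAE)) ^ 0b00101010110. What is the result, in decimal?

0x191 = 00110010001
0xF = 00000001111
→ & → 00000000001 = 1
0xAE = 00010101110
→ ^ → 00010101111 = 175
0b00101010110 = 00101010110
→ ^ → 00111111001 = 505

505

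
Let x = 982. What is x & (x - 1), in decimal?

x = 1111010110 = 982
x - 1 = 1111010101
AND   = 1111010100 = 980
(x & (x - 1) clears the lowest set bit of x.)

980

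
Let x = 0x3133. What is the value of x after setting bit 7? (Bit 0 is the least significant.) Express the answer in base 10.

12723

x = 11000100110011
bit 7 is currently 0; set it via x | (1 << 7) = x | 128
→ 11000110110011 = 12723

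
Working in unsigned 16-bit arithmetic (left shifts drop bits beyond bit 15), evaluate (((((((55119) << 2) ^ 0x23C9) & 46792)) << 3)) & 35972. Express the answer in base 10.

33792

55119 = 1101011101001111
→ << 2 (mod 2^16) → 0101110100111100 = 23868
0x23C9 = 0010001111001001
→ ^ → 0111111011110101 = 32501
46792 = 1011011011001000
→ & → 0011011011000000 = 14016
→ << 3 (mod 2^16) → 1011011000000000 = 46592
35972 = 1000110010000100
→ & → 1000010000000000 = 33792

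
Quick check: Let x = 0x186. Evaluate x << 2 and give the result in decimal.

1560

0x186 = 00110000110
shift left by 2 → 11000011000 = 1560
(equivalently, 390 × 2^2 = 390 × 4)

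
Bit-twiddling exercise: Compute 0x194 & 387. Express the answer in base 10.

384

0x194 = 110010100
387 = 110000011
AND → 110000000 = 384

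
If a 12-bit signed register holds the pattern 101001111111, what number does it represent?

-1409

pattern = 101001111111 (MSB is 1 ⇒ negative)
Invert: 010110000000, add 1 → 010110000001 = 1409, so the value is -1409.
(Equivalently: 2687 - 2^12 = 2687 - 4096 = -1409.)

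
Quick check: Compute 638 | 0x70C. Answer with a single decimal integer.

638 = 01001111110
0x70C = 11100001100
 OR → 11101111110 = 1918

1918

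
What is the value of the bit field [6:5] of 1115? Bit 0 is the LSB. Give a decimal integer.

v = 000010001011011
Shift right by 5: 0000100010
Mask low 2 bits: 10 = 2

2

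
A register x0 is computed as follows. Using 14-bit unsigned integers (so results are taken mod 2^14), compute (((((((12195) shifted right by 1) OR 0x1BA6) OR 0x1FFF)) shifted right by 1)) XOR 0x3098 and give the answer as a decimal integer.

12195 = 10111110100011
→ shifted right by 1 → 01011111010001 = 6097
0x1BA6 = 01101110100110
→ OR → 01111111110111 = 8183
0x1FFF = 01111111111111
→ OR → 01111111111111 = 8191
→ shifted right by 1 → 00111111111111 = 4095
0x3098 = 11000010011000
→ XOR → 11111101100111 = 16231

16231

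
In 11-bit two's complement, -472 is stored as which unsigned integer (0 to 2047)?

472 in 11 bits: 00111011000
Invert: 11000100111
Add 1:  11000101000 = 1576
(Check: 2^11 - 472 = 2048 - 472 = 1576.)

1576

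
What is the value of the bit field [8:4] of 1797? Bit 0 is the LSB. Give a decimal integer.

16

v = 011100000101
Shift right by 4: 01110000
Mask low 5 bits: 10000 = 16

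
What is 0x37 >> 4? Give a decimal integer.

3

0x37 = 110111
shift right by 4 → 000011 = 3
(equivalently, floor(55 / 16))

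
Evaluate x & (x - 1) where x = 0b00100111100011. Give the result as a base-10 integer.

x = 100111100011 = 2531
x - 1 = 100111100010
AND   = 100111100010 = 2530
(x & (x - 1) clears the lowest set bit of x.)

2530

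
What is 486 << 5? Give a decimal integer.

15552

486 = 00000111100110
shift left by 5 → 11110011000000 = 15552
(equivalently, 486 × 2^5 = 486 × 32)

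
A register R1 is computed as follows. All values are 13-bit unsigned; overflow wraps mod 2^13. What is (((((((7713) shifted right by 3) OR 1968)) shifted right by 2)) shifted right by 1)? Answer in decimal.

7713 = 1111000100001
→ shifted right by 3 → 0001111000100 = 964
1968 = 0011110110000
→ OR → 0011111110100 = 2036
→ shifted right by 2 → 0000111111101 = 509
→ shifted right by 1 → 0000011111110 = 254

254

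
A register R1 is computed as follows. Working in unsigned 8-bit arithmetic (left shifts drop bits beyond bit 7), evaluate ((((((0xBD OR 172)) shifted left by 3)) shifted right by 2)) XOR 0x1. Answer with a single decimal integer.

0xBD = 10111101
172 = 10101100
→ OR → 10111101 = 189
→ shifted left by 3 (mod 2^8) → 11101000 = 232
→ shifted right by 2 → 00111010 = 58
0x1 = 00000001
→ XOR → 00111011 = 59

59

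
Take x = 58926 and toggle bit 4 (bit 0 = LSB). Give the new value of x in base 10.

x = 1110011000101110
bit 4 is currently 0; toggle it via x ^ (1 << 4) = x ^ 16
→ 1110011000111110 = 58942

58942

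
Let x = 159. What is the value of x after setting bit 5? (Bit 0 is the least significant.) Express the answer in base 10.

191

x = 00010011111
bit 5 is currently 0; set it via x | (1 << 5) = x | 32
→ 00010111111 = 191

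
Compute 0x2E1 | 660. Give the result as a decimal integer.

757

0x2E1 = 1011100001
660 = 1010010100
 OR → 1011110101 = 757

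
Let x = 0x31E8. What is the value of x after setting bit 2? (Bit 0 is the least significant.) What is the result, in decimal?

12780

x = 11000111101000
bit 2 is currently 0; set it via x | (1 << 2) = x | 4
→ 11000111101100 = 12780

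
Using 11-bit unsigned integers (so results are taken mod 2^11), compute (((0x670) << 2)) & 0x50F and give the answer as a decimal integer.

0x670 = 11001110000
→ << 2 (mod 2^11) → 00111000000 = 448
0x50F = 10100001111
→ & → 00100000000 = 256

256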